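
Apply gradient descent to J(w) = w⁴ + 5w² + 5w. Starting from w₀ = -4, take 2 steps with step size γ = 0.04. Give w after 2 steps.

-66.96699904

J′(w) = 4w³ + 10w + 5
Step 1: J′(-4) = -291; w₁ = -4 − 0.04·(-291) = 7.64
Step 2: J′(7.64) = 1865.174976; w₂ = 7.64 − 0.04·1865.174976 = -66.96699904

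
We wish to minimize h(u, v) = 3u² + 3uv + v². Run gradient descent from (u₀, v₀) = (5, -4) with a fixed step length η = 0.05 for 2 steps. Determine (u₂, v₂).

(3.5225, -4.53)

∇h = (6u + 3v, 3u + 2v)
(u₁, v₁) = (5, -4) − 0.05·(18, 7) = (4.1, -4.35)
(u₂, v₂) = (4.1, -4.35) − 0.05·(11.55, 3.6) = (3.5225, -4.53)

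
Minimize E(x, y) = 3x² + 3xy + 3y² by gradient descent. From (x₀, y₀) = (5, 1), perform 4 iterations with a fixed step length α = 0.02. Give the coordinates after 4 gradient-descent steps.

(2.9178632, -0.20513264)

∇E = (6x + 3y, 3x + 6y)
(x₁, y₁) = (5, 1) − 0.02·(33, 21) = (4.34, 0.58)
(x₂, y₂) = (4.34, 0.58) − 0.02·(27.78, 16.5) = (3.7844, 0.25)
(x₃, y₃) = (3.7844, 0.25) − 0.02·(23.4564, 12.8532) = (3.315272, -0.007064)
(x₄, y₄) = (3.315272, -0.007064) − 0.02·(19.87044, 9.903432) = (2.9178632, -0.20513264)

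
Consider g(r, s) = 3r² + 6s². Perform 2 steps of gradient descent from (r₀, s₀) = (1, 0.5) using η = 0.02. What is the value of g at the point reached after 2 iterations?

2.29951872

∇g = (6r, 12s)
Step 1: at (1, 0.5), ∇g = (6, 6) → (1, 0.5) − 0.02·(6, 6) = (0.88, 0.38)
Step 2: at (0.88, 0.38), ∇g = (5.28, 4.56) → (0.88, 0.38) − 0.02·(5.28, 4.56) = (0.7744, 0.2888)
g(0.7744, 0.2888) = 2.29951872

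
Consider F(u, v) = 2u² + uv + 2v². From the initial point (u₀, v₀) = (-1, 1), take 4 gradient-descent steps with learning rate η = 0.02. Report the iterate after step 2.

(-0.8836, 0.8836)

∇F = (4u + v, u + 4v)
(u₁, v₁) = (-1, 1) − 0.02·(-3, 3) = (-0.94, 0.94)
(u₂, v₂) = (-0.94, 0.94) − 0.02·(-2.82, 2.82) = (-0.8836, 0.8836)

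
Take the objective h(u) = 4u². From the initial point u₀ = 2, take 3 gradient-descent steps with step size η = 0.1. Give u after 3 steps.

h′(u) = 8u
u₁ = 2 − 0.1·16 = 0.4
u₂ = 0.4 − 0.1·3.2 = 0.08
u₃ = 0.08 − 0.1·0.64 = 0.016

0.016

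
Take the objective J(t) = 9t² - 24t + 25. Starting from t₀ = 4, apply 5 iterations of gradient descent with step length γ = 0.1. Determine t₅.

0.45952

J′(t) = 18t - 24
Step 1: J′(4) = 48; t₁ = 4 − 0.1·48 = -0.8
Step 2: J′(-0.8) = -38.4; t₂ = -0.8 − 0.1·(-38.4) = 3.04
Step 3: J′(3.04) = 30.72; t₃ = 3.04 − 0.1·30.72 = -0.032
Step 4: J′(-0.032) = -24.576; t₄ = -0.032 − 0.1·(-24.576) = 2.4256
Step 5: J′(2.4256) = 19.6608; t₅ = 2.4256 − 0.1·19.6608 = 0.45952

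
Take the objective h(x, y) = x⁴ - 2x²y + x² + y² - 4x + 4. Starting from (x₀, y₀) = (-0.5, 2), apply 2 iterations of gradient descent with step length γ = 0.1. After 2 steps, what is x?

∇h = (4x³ - 4xy + 2x - 4, -2x² + 2y)
Step 1: at (-0.5, 2), ∇h = (-1.5, 3.5) → (-0.5, 2) − 0.1·(-1.5, 3.5) = (-0.35, 1.65)
Step 2: at (-0.35, 1.65), ∇h = (-2.5615, 3.055) → (-0.35, 1.65) − 0.1·(-2.5615, 3.055) = (-0.09385, 1.3445)
x = -0.09385

-0.09385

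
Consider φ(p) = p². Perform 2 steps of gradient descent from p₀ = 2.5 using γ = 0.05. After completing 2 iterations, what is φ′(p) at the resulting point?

4.05

φ′(p) = 2p
p₁ = 2.5 − 0.05·5 = 2.25
p₂ = 2.25 − 0.05·4.5 = 2.025
φ′(p) at (2.025) = 4.05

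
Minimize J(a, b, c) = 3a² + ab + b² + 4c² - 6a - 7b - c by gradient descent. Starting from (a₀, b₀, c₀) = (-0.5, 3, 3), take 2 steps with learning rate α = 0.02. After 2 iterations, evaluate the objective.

∇J = (6a + b - 6, a + 2b - 7, 8c - 1)
Step 1: at (-0.5, 3, 3), ∇J = (-6, -1.5, 23) → (-0.5, 3, 3) − 0.02·(-6, -1.5, 23) = (-0.38, 3.03, 2.54)
Step 2: at (-0.38, 3.03, 2.54), ∇J = (-5.25, -1.32, 19.32) → (-0.38, 3.03, 2.54) − 0.02·(-5.25, -1.32, 19.32) = (-0.275, 3.0564, 2.1536)
J(-0.275, 3.0564, 2.1536) = 5.3815178

5.3815178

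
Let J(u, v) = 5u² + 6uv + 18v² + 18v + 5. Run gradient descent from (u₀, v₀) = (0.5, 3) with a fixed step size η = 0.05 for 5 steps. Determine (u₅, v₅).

(-0.06704, -2.216145)

∇J = (10u + 6v, 6u + 36v + 18)
Step 1: at (0.5, 3), ∇J = (23, 129) → (0.5, 3) − 0.05·(23, 129) = (-0.65, -3.45)
Step 2: at (-0.65, -3.45), ∇J = (-27.2, -110.1) → (-0.65, -3.45) − 0.05·(-27.2, -110.1) = (0.71, 2.055)
Step 3: at (0.71, 2.055), ∇J = (19.43, 96.24) → (0.71, 2.055) − 0.05·(19.43, 96.24) = (-0.2615, -2.757)
Step 4: at (-0.2615, -2.757), ∇J = (-19.157, -82.821) → (-0.2615, -2.757) − 0.05·(-19.157, -82.821) = (0.69635, 1.38405)
Step 5: at (0.69635, 1.38405), ∇J = (15.2678, 72.0039) → (0.69635, 1.38405) − 0.05·(15.2678, 72.0039) = (-0.06704, -2.216145)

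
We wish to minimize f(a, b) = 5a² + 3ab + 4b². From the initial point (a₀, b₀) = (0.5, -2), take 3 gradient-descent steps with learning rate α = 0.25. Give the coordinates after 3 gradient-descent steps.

∇f = (10a + 3b, 3a + 8b)
Step 1: at (0.5, -2), ∇f = (-1, -14.5) → (0.5, -2) − 0.25·(-1, -14.5) = (0.75, 1.625)
Step 2: at (0.75, 1.625), ∇f = (12.375, 15.25) → (0.75, 1.625) − 0.25·(12.375, 15.25) = (-2.34375, -2.1875)
Step 3: at (-2.34375, -2.1875), ∇f = (-30, -24.53125) → (-2.34375, -2.1875) − 0.25·(-30, -24.53125) = (5.15625, 3.9453125)

(5.15625, 3.9453125)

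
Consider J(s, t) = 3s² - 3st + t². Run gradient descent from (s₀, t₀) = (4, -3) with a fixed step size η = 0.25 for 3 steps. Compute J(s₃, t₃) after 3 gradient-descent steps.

49.883056640625

∇J = (6s - 3t, -3s + 2t)
Step 1: at (4, -3), ∇J = (33, -18) → (4, -3) − 0.25·(33, -18) = (-4.25, 1.5)
Step 2: at (-4.25, 1.5), ∇J = (-30, 15.75) → (-4.25, 1.5) − 0.25·(-30, 15.75) = (3.25, -2.4375)
Step 3: at (3.25, -2.4375), ∇J = (26.8125, -14.625) → (3.25, -2.4375) − 0.25·(26.8125, -14.625) = (-3.453125, 1.21875)
J(-3.453125, 1.21875) = 49.883056640625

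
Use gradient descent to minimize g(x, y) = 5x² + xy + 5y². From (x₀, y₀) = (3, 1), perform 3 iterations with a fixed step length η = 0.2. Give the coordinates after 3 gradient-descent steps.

(-3.968, -2.944)

∇g = (10x + y, x + 10y)
Step 1: at (3, 1), ∇g = (31, 13) → (3, 1) − 0.2·(31, 13) = (-3.2, -1.6)
Step 2: at (-3.2, -1.6), ∇g = (-33.6, -19.2) → (-3.2, -1.6) − 0.2·(-33.6, -19.2) = (3.52, 2.24)
Step 3: at (3.52, 2.24), ∇g = (37.44, 25.92) → (3.52, 2.24) − 0.2·(37.44, 25.92) = (-3.968, -2.944)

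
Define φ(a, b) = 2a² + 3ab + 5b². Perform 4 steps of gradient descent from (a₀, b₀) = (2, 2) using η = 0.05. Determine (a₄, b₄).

∇φ = (4a + 3b, 3a + 10b)
(a₁, b₁) = (2, 2) − 0.05·(14, 26) = (1.3, 0.7)
(a₂, b₂) = (1.3, 0.7) − 0.05·(7.3, 10.9) = (0.935, 0.155)
(a₃, b₃) = (0.935, 0.155) − 0.05·(4.205, 4.355) = (0.72475, -0.06275)
(a₄, b₄) = (0.72475, -0.06275) − 0.05·(2.71075, 1.54675) = (0.5892125, -0.1400875)

(0.5892125, -0.1400875)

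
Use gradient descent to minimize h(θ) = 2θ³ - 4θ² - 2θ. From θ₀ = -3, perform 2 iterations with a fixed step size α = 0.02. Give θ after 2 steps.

-7.654848

h′(θ) = 6θ² - 8θ - 2
θ₁ = -3 − 0.02·76 = -4.52
θ₂ = -4.52 − 0.02·156.7424 = -7.654848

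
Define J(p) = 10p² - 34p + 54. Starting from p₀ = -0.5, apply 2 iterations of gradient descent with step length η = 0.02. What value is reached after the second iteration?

0.908

J′(p) = 20p - 34
Step 1: J′(-0.5) = -44; p₁ = -0.5 − 0.02·(-44) = 0.38
Step 2: J′(0.38) = -26.4; p₂ = 0.38 − 0.02·(-26.4) = 0.908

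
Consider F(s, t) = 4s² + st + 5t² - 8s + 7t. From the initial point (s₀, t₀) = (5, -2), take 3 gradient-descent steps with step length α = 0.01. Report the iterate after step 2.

(4.4232, -1.845)

∇F = (8s + t - 8, s + 10t + 7)
Step 1: at (5, -2), ∇F = (30, -8) → (5, -2) − 0.01·(30, -8) = (4.7, -1.92)
Step 2: at (4.7, -1.92), ∇F = (27.68, -7.5) → (4.7, -1.92) − 0.01·(27.68, -7.5) = (4.4232, -1.845)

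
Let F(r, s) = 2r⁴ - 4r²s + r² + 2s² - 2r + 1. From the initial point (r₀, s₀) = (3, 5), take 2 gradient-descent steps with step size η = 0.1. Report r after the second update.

∇F = (8r³ - 8rs + 2r - 2, -4r² + 4s)
Step 1: at (3, 5), ∇F = (100, -16) → (3, 5) − 0.1·(100, -16) = (-7, 6.6)
Step 2: at (-7, 6.6), ∇F = (-2390.4, -169.6) → (-7, 6.6) − 0.1·(-2390.4, -169.6) = (232.04, 23.56)
r = 232.04

232.04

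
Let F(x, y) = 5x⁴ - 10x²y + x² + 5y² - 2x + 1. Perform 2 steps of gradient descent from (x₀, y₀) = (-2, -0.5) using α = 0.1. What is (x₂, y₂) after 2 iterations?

∇F = (20x³ - 20xy + 2x - 2, -10x² + 10y)
(x₁, y₁) = (-2, -0.5) − 0.1·(-186, -45) = (16.6, 4)
(x₂, y₂) = (16.6, 4) − 0.1·(90189.12, -2715.6) = (-9002.312, 275.56)

(-9002.312, 275.56)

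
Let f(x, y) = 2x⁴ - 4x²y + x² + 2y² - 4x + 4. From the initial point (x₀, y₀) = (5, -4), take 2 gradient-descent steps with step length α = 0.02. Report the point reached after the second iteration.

∇f = (8x³ - 8xy + 2x - 4, -4x² + 4y)
Step 1: at (5, -4), ∇f = (1166, -116) → (5, -4) − 0.02·(1166, -116) = (-18.32, -1.68)
Step 2: at (-18.32, -1.68), ∇f = (-49475.679744, -1349.2096) → (-18.32, -1.68) − 0.02·(-49475.679744, -1349.2096) = (971.19359488, 25.304192)

(971.19359488, 25.304192)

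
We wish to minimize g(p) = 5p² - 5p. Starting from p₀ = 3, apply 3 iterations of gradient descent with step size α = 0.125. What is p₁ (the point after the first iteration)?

g′(p) = 10p - 5
Step 1: g′(3) = 25; p₁ = 3 − 0.125·25 = -0.125

-0.125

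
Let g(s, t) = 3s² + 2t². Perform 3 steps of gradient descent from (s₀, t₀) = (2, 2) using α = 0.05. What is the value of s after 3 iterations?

∇g = (6s, 4t)
Step 1: at (2, 2), ∇g = (12, 8) → (2, 2) − 0.05·(12, 8) = (1.4, 1.6)
Step 2: at (1.4, 1.6), ∇g = (8.4, 6.4) → (1.4, 1.6) − 0.05·(8.4, 6.4) = (0.98, 1.28)
Step 3: at (0.98, 1.28), ∇g = (5.88, 5.12) → (0.98, 1.28) − 0.05·(5.88, 5.12) = (0.686, 1.024)
s = 0.686

0.686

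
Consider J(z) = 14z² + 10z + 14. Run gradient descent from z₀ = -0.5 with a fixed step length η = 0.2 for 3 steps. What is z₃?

J′(z) = 28z + 10
Step 1: J′(-0.5) = -4; z₁ = -0.5 − 0.2·(-4) = 0.3
Step 2: J′(0.3) = 18.4; z₂ = 0.3 − 0.2·18.4 = -3.38
Step 3: J′(-3.38) = -84.64; z₃ = -3.38 − 0.2·(-84.64) = 13.548

13.548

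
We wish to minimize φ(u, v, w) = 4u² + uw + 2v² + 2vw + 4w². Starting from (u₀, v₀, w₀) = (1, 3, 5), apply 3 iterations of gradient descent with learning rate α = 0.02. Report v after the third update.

1.885648

∇φ = (8u + w, 4v + 2w, u + 2v + 8w)
Step 1: at (1, 3, 5), ∇φ = (13, 22, 47) → (1, 3, 5) − 0.02·(13, 22, 47) = (0.74, 2.56, 4.06)
Step 2: at (0.74, 2.56, 4.06), ∇φ = (9.98, 18.36, 38.34) → (0.74, 2.56, 4.06) − 0.02·(9.98, 18.36, 38.34) = (0.5404, 2.1928, 3.2932)
Step 3: at (0.5404, 2.1928, 3.2932), ∇φ = (7.6164, 15.3576, 31.2716) → (0.5404, 2.1928, 3.2932) − 0.02·(7.6164, 15.3576, 31.2716) = (0.388072, 1.885648, 2.667768)
v = 1.885648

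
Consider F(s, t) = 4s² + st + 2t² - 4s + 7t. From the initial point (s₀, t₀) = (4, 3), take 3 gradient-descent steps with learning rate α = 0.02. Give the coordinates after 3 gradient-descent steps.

(2.446872, 1.761496)

∇F = (8s + t - 4, s + 4t + 7)
(s₁, t₁) = (4, 3) − 0.02·(31, 23) = (3.38, 2.54)
(s₂, t₂) = (3.38, 2.54) − 0.02·(25.58, 20.54) = (2.8684, 2.1292)
(s₃, t₃) = (2.8684, 2.1292) − 0.02·(21.0764, 18.3852) = (2.446872, 1.761496)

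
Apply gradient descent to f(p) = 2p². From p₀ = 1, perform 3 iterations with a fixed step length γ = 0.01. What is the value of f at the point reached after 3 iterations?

f′(p) = 4p
Step 1: f′(1) = 4; p₁ = 1 − 0.01·4 = 0.96
Step 2: f′(0.96) = 3.84; p₂ = 0.96 − 0.01·3.84 = 0.9216
Step 3: f′(0.9216) = 3.6864; p₃ = 0.9216 − 0.01·3.6864 = 0.884736
f(0.884736) = 1.565515579392

1.565515579392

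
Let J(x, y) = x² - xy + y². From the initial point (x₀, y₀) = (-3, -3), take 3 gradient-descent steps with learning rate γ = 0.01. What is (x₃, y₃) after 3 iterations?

∇J = (2x - y, -x + 2y)
(x₁, y₁) = (-3, -3) − 0.01·(-3, -3) = (-2.97, -2.97)
(x₂, y₂) = (-2.97, -2.97) − 0.01·(-2.97, -2.97) = (-2.9403, -2.9403)
(x₃, y₃) = (-2.9403, -2.9403) − 0.01·(-2.9403, -2.9403) = (-2.910897, -2.910897)

(-2.910897, -2.910897)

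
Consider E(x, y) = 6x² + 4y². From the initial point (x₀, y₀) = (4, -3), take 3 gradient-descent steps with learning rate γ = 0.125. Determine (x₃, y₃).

(-0.5, 0)

∇E = (12x, 8y)
(x₁, y₁) = (4, -3) − 0.125·(48, -24) = (-2, 0)
(x₂, y₂) = (-2, 0) − 0.125·(-24, 0) = (1, 0)
(x₃, y₃) = (1, 0) − 0.125·(12, 0) = (-0.5, 0)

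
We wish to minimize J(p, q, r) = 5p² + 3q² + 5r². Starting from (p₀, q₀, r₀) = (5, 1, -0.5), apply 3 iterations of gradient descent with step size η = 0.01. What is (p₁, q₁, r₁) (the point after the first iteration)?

(4.5, 0.94, -0.45)

∇J = (10p, 6q, 10r)
(p₁, q₁, r₁) = (5, 1, -0.5) − 0.01·(50, 6, -5) = (4.5, 0.94, -0.45)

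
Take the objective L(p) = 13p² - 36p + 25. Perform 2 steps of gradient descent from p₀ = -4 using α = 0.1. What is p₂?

-12.4

L′(p) = 26p - 36
Step 1: L′(-4) = -140; p₁ = -4 − 0.1·(-140) = 10
Step 2: L′(10) = 224; p₂ = 10 − 0.1·224 = -12.4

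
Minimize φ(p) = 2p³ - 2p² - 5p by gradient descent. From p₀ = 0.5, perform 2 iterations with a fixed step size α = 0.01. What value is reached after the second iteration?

φ′(p) = 6p² - 4p - 5
p₁ = 0.5 − 0.01·(-5.5) = 0.555
p₂ = 0.555 − 0.01·(-5.37185) = 0.6087185

0.6087185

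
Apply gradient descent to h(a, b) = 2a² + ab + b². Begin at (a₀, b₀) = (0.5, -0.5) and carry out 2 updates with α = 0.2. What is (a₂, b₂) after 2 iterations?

∇h = (4a + b, a + 2b)
(a₁, b₁) = (0.5, -0.5) − 0.2·(1.5, -0.5) = (0.2, -0.4)
(a₂, b₂) = (0.2, -0.4) − 0.2·(0.4, -0.6) = (0.12, -0.28)

(0.12, -0.28)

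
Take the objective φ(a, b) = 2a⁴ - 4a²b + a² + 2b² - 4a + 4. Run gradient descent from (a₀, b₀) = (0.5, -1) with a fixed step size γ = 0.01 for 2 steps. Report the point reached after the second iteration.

(0.46507264, -0.902784)

∇φ = (8a³ - 8ab + 2a - 4, -4a² + 4b)
(a₁, b₁) = (0.5, -1) − 0.01·(2, -5) = (0.48, -0.95)
(a₂, b₂) = (0.48, -0.95) − 0.01·(1.492736, -4.7216) = (0.46507264, -0.902784)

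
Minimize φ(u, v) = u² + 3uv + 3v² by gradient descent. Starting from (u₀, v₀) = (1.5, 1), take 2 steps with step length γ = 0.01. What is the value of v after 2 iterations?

0.7981

∇φ = (2u + 3v, 3u + 6v)
Step 1: at (1.5, 1), ∇φ = (6, 10.5) → (1.5, 1) − 0.01·(6, 10.5) = (1.44, 0.895)
Step 2: at (1.44, 0.895), ∇φ = (5.565, 9.69) → (1.44, 0.895) − 0.01·(5.565, 9.69) = (1.38435, 0.7981)
v = 0.7981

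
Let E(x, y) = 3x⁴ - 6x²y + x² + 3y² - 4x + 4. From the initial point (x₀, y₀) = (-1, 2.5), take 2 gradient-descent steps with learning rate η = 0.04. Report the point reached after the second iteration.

∇E = (12x³ - 12xy + 2x - 4, -6x² + 6y)
(x₁, y₁) = (-1, 2.5) − 0.04·(12, 9) = (-1.48, 2.14)
(x₂, y₂) = (-1.48, 2.14) − 0.04·(-7.855104, -0.3024) = (-1.16579584, 2.152096)

(-1.16579584, 2.152096)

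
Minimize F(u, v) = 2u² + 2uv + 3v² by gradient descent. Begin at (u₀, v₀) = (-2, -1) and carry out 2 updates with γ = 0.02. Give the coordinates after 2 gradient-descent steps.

(-1.624, -0.632)

∇F = (4u + 2v, 2u + 6v)
(u₁, v₁) = (-2, -1) − 0.02·(-10, -10) = (-1.8, -0.8)
(u₂, v₂) = (-1.8, -0.8) − 0.02·(-8.8, -8.4) = (-1.624, -0.632)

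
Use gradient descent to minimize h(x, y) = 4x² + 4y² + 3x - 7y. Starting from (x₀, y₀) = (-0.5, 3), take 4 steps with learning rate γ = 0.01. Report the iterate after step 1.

(-0.49, 2.83)

∇h = (8x + 3, 8y - 7)
(x₁, y₁) = (-0.5, 3) − 0.01·(-1, 17) = (-0.49, 2.83)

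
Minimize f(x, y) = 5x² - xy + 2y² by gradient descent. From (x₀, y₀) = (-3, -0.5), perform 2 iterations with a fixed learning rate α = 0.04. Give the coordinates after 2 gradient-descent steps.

∇f = (10x - y, -x + 4y)
(x₁, y₁) = (-3, -0.5) − 0.04·(-29.5, 1) = (-1.82, -0.54)
(x₂, y₂) = (-1.82, -0.54) − 0.04·(-17.66, -0.34) = (-1.1136, -0.5264)

(-1.1136, -0.5264)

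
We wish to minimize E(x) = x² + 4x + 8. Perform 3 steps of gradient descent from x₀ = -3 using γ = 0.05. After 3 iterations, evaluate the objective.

E′(x) = 2x + 4
x₁ = -3 − 0.05·(-2) = -2.9
x₂ = -2.9 − 0.05·(-1.8) = -2.81
x₃ = -2.81 − 0.05·(-1.62) = -2.729
E(-2.729) = 4.531441

4.531441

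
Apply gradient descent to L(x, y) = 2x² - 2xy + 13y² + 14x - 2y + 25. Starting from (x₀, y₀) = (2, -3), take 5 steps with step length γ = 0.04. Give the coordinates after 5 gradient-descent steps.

(-1.284736, 0.008768)

∇L = (4x - 2y + 14, -2x + 26y - 2)
(x₁, y₁) = (2, -3) − 0.04·(28, -84) = (0.88, 0.36)
(x₂, y₂) = (0.88, 0.36) − 0.04·(16.8, 5.6) = (0.208, 0.136)
(x₃, y₃) = (0.208, 0.136) − 0.04·(14.56, 1.12) = (-0.3744, 0.0912)
(x₄, y₄) = (-0.3744, 0.0912) − 0.04·(12.32, 1.12) = (-0.8672, 0.0464)
(x₅, y₅) = (-0.8672, 0.0464) − 0.04·(10.4384, 0.9408) = (-1.284736, 0.008768)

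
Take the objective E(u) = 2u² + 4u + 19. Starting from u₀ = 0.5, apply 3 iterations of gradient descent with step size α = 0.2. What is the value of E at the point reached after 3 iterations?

E′(u) = 4u + 4
u₁ = 0.5 − 0.2·6 = -0.7
u₂ = -0.7 − 0.2·1.2 = -0.94
u₃ = -0.94 − 0.2·0.24 = -0.988
E(-0.988) = 17.000288

17.000288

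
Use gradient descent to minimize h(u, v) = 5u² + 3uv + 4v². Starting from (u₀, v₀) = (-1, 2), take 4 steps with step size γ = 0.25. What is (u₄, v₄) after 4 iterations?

∇h = (10u + 3v, 3u + 8v)
(u₁, v₁) = (-1, 2) − 0.25·(-4, 13) = (0, -1.25)
(u₂, v₂) = (0, -1.25) − 0.25·(-3.75, -10) = (0.9375, 1.25)
(u₃, v₃) = (0.9375, 1.25) − 0.25·(13.125, 12.8125) = (-2.34375, -1.953125)
(u₄, v₄) = (-2.34375, -1.953125) − 0.25·(-29.296875, -22.65625) = (4.98046875, 3.7109375)

(4.98046875, 3.7109375)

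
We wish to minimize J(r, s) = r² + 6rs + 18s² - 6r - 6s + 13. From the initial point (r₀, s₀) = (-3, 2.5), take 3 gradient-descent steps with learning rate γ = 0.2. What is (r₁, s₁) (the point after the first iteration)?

(-3.6, -10.7)

∇J = (2r + 6s - 6, 6r + 36s - 6)
(r₁, s₁) = (-3, 2.5) − 0.2·(3, 66) = (-3.6, -10.7)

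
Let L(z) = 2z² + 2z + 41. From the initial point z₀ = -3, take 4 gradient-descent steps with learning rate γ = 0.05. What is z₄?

-1.524

L′(z) = 4z + 2
Step 1: L′(-3) = -10; z₁ = -3 − 0.05·(-10) = -2.5
Step 2: L′(-2.5) = -8; z₂ = -2.5 − 0.05·(-8) = -2.1
Step 3: L′(-2.1) = -6.4; z₃ = -2.1 − 0.05·(-6.4) = -1.78
Step 4: L′(-1.78) = -5.12; z₄ = -1.78 − 0.05·(-5.12) = -1.524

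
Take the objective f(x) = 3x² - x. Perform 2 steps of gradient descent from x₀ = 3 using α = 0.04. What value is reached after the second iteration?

f′(x) = 6x - 1
x₁ = 3 − 0.04·17 = 2.32
x₂ = 2.32 − 0.04·12.92 = 1.8032

1.8032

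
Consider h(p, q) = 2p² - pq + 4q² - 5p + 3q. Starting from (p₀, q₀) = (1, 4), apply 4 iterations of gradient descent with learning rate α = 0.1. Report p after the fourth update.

∇h = (4p - q - 5, -p + 8q + 3)
Step 1: at (1, 4), ∇h = (-5, 34) → (1, 4) − 0.1·(-5, 34) = (1.5, 0.6)
Step 2: at (1.5, 0.6), ∇h = (0.4, 6.3) → (1.5, 0.6) − 0.1·(0.4, 6.3) = (1.46, -0.03)
Step 3: at (1.46, -0.03), ∇h = (0.87, 1.3) → (1.46, -0.03) − 0.1·(0.87, 1.3) = (1.373, -0.16)
Step 4: at (1.373, -0.16), ∇h = (0.652, 0.347) → (1.373, -0.16) − 0.1·(0.652, 0.347) = (1.3078, -0.1947)
p = 1.3078

1.3078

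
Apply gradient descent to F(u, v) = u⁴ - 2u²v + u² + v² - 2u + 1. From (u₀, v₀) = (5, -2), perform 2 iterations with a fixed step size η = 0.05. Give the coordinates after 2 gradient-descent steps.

(2224.6888, 50.806)

∇F = (4u³ - 4uv + 2u - 2, -2u² + 2v)
(u₁, v₁) = (5, -2) − 0.05·(548, -54) = (-22.4, 0.7)
(u₂, v₂) = (-22.4, 0.7) − 0.05·(-44941.776, -1002.12) = (2224.6888, 50.806)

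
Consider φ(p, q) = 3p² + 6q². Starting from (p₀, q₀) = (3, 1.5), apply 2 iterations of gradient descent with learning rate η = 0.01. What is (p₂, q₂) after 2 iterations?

∇φ = (6p, 12q)
(p₁, q₁) = (3, 1.5) − 0.01·(18, 18) = (2.82, 1.32)
(p₂, q₂) = (2.82, 1.32) − 0.01·(16.92, 15.84) = (2.6508, 1.1616)

(2.6508, 1.1616)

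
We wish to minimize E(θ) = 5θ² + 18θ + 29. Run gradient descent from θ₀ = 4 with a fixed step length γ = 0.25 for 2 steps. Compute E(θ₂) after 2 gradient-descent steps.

E′(θ) = 10θ + 18
θ₁ = 4 − 0.25·58 = -10.5
θ₂ = -10.5 − 0.25·(-87) = 11.25
E(11.25) = 864.3125

864.3125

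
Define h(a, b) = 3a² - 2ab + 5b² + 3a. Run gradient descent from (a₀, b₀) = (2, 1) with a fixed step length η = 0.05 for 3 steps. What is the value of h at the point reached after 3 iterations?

2.483621

∇h = (6a - 2b + 3, -2a + 10b)
(a₁, b₁) = (2, 1) − 0.05·(13, 6) = (1.35, 0.7)
(a₂, b₂) = (1.35, 0.7) − 0.05·(9.7, 4.3) = (0.865, 0.485)
(a₃, b₃) = (0.865, 0.485) − 0.05·(7.22, 3.12) = (0.504, 0.329)
h(0.504, 0.329) = 2.483621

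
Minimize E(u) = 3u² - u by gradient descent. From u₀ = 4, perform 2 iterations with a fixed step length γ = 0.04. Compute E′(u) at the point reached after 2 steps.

E′(u) = 6u - 1
u₁ = 4 − 0.04·23 = 3.08
u₂ = 3.08 − 0.04·17.48 = 2.3808
E′(u) at (2.3808) = 13.2848

13.2848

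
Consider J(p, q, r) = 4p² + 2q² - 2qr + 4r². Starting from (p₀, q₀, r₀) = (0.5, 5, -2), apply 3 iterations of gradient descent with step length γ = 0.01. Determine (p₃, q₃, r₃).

∇J = (8p, 4q - 2r, -2q + 8r)
(p₁, q₁, r₁) = (0.5, 5, -2) − 0.01·(4, 24, -26) = (0.46, 4.76, -1.74)
(p₂, q₂, r₂) = (0.46, 4.76, -1.74) − 0.01·(3.68, 22.52, -23.44) = (0.4232, 4.5348, -1.5056)
(p₃, q₃, r₃) = (0.4232, 4.5348, -1.5056) − 0.01·(3.3856, 21.1504, -21.1144) = (0.389344, 4.323296, -1.294456)

(0.389344, 4.323296, -1.294456)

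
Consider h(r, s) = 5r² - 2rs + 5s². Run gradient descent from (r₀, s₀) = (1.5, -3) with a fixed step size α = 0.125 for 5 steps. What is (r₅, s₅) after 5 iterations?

(-0.0703125, 0.0703125)

∇h = (10r - 2s, -2r + 10s)
(r₁, s₁) = (1.5, -3) − 0.125·(21, -33) = (-1.125, 1.125)
(r₂, s₂) = (-1.125, 1.125) − 0.125·(-13.5, 13.5) = (0.5625, -0.5625)
(r₃, s₃) = (0.5625, -0.5625) − 0.125·(6.75, -6.75) = (-0.28125, 0.28125)
(r₄, s₄) = (-0.28125, 0.28125) − 0.125·(-3.375, 3.375) = (0.140625, -0.140625)
(r₅, s₅) = (0.140625, -0.140625) − 0.125·(1.6875, -1.6875) = (-0.0703125, 0.0703125)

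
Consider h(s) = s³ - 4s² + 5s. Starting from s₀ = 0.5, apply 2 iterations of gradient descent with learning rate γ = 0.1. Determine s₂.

0.0533125

h′(s) = 3s² - 8s + 5
Step 1: h′(0.5) = 1.75; s₁ = 0.5 − 0.1·1.75 = 0.325
Step 2: h′(0.325) = 2.716875; s₂ = 0.325 − 0.1·2.716875 = 0.0533125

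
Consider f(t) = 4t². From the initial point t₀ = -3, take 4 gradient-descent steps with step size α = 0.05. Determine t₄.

-0.3888

f′(t) = 8t
t₁ = -3 − 0.05·(-24) = -1.8
t₂ = -1.8 − 0.05·(-14.4) = -1.08
t₃ = -1.08 − 0.05·(-8.64) = -0.648
t₄ = -0.648 − 0.05·(-5.184) = -0.3888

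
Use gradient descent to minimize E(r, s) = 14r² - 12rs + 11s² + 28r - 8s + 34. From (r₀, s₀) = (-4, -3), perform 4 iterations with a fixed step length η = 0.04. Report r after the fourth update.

-1.27538176

∇E = (28r - 12s + 28, -12r + 22s - 8)
(r₁, s₁) = (-4, -3) − 0.04·(-48, -26) = (-2.08, -1.96)
(r₂, s₂) = (-2.08, -1.96) − 0.04·(-6.72, -26.16) = (-1.8112, -0.9136)
(r₃, s₃) = (-1.8112, -0.9136) − 0.04·(-11.7504, -6.3648) = (-1.341184, -0.659008)
(r₄, s₄) = (-1.341184, -0.659008) − 0.04·(-1.645056, -6.403968) = (-1.27538176, -0.40284928)
r = -1.27538176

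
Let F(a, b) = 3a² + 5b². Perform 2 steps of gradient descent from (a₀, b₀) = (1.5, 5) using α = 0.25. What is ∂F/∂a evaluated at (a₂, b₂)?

∇F = (6a, 10b)
(a₁, b₁) = (1.5, 5) − 0.25·(9, 50) = (-0.75, -7.5)
(a₂, b₂) = (-0.75, -7.5) − 0.25·(-4.5, -75) = (0.375, 11.25)
∂F/∂a at (0.375, 11.25) = 2.25

2.25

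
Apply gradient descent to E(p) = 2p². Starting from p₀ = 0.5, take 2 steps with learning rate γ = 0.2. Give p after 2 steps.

0.02

E′(p) = 4p
p₁ = 0.5 − 0.2·2 = 0.1
p₂ = 0.1 − 0.2·0.4 = 0.02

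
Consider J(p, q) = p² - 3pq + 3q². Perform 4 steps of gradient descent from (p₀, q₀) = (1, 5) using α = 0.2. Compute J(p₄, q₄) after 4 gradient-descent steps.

1.39395072

∇J = (2p - 3q, -3p + 6q)
Step 1: at (1, 5), ∇J = (-13, 27) → (1, 5) − 0.2·(-13, 27) = (3.6, -0.4)
Step 2: at (3.6, -0.4), ∇J = (8.4, -13.2) → (3.6, -0.4) − 0.2·(8.4, -13.2) = (1.92, 2.24)
Step 3: at (1.92, 2.24), ∇J = (-2.88, 7.68) → (1.92, 2.24) − 0.2·(-2.88, 7.68) = (2.496, 0.704)
Step 4: at (2.496, 0.704), ∇J = (2.88, -3.264) → (2.496, 0.704) − 0.2·(2.88, -3.264) = (1.92, 1.3568)
J(1.92, 1.3568) = 1.39395072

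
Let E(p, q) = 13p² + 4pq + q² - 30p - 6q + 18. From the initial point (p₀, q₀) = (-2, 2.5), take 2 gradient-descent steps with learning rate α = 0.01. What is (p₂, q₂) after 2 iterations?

∇E = (26p + 4q - 30, 4p + 2q - 6)
Step 1: at (-2, 2.5), ∇E = (-72, -9) → (-2, 2.5) − 0.01·(-72, -9) = (-1.28, 2.59)
Step 2: at (-1.28, 2.59), ∇E = (-52.92, -5.94) → (-1.28, 2.59) − 0.01·(-52.92, -5.94) = (-0.7508, 2.6494)

(-0.7508, 2.6494)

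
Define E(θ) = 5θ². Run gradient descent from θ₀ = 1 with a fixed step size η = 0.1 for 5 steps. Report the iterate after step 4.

0

E′(θ) = 10θ
θ₁ = 1 − 0.1·10 = 0
θ₂ = 0 − 0.1·0 = 0
θ₃ = 0 − 0.1·0 = 0
θ₄ = 0 − 0.1·0 = 0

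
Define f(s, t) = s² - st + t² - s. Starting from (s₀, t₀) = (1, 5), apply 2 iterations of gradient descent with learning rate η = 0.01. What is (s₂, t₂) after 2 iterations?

∇f = (2s - t - 1, -s + 2t)
(s₁, t₁) = (1, 5) − 0.01·(-4, 9) = (1.04, 4.91)
(s₂, t₂) = (1.04, 4.91) − 0.01·(-3.83, 8.78) = (1.0783, 4.8222)

(1.0783, 4.8222)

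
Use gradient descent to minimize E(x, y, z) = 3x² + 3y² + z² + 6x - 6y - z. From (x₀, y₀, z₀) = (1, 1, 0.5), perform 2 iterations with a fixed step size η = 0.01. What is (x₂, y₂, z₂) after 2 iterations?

(0.7672, 1, 0.5)

∇E = (6x + 6, 6y - 6, 2z - 1)
(x₁, y₁, z₁) = (1, 1, 0.5) − 0.01·(12, 0, 0) = (0.88, 1, 0.5)
(x₂, y₂, z₂) = (0.88, 1, 0.5) − 0.01·(11.28, 0, 0) = (0.7672, 1, 0.5)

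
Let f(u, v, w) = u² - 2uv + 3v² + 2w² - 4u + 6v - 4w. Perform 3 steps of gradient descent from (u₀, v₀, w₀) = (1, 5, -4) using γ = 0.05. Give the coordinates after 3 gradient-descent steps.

∇f = (2u - 2v - 4, -2u + 6v + 6, 4w - 4)
(u₁, v₁, w₁) = (1, 5, -4) − 0.05·(-12, 34, -20) = (1.6, 3.3, -3)
(u₂, v₂, w₂) = (1.6, 3.3, -3) − 0.05·(-7.4, 22.6, -16) = (1.97, 2.17, -2.2)
(u₃, v₃, w₃) = (1.97, 2.17, -2.2) − 0.05·(-4.4, 15.08, -12.8) = (2.19, 1.416, -1.56)

(2.19, 1.416, -1.56)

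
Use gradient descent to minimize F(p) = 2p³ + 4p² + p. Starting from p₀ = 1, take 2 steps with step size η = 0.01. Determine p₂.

F′(p) = 6p² + 8p + 1
p₁ = 1 − 0.01·15 = 0.85
p₂ = 0.85 − 0.01·12.135 = 0.72865

0.72865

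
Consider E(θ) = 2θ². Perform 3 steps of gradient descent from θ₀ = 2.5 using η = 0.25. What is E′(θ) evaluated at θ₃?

E′(θ) = 4θ
θ₁ = 2.5 − 0.25·10 = 0
θ₂ = 0 − 0.25·0 = 0
θ₃ = 0 − 0.25·0 = 0
E′(θ) at (0) = 0

0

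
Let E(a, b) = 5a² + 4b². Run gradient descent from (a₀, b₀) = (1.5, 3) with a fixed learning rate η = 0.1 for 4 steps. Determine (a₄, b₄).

∇E = (10a, 8b)
(a₁, b₁) = (1.5, 3) − 0.1·(15, 24) = (0, 0.6)
(a₂, b₂) = (0, 0.6) − 0.1·(0, 4.8) = (0, 0.12)
(a₃, b₃) = (0, 0.12) − 0.1·(0, 0.96) = (0, 0.024)
(a₄, b₄) = (0, 0.024) − 0.1·(0, 0.192) = (0, 0.0048)

(0, 0.0048)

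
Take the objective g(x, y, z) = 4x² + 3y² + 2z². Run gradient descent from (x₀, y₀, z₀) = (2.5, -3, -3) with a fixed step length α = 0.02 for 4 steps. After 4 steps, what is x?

1.2446784

∇g = (8x, 6y, 4z)
Step 1: at (2.5, -3, -3), ∇g = (20, -18, -12) → (2.5, -3, -3) − 0.02·(20, -18, -12) = (2.1, -2.64, -2.76)
Step 2: at (2.1, -2.64, -2.76), ∇g = (16.8, -15.84, -11.04) → (2.1, -2.64, -2.76) − 0.02·(16.8, -15.84, -11.04) = (1.764, -2.3232, -2.5392)
Step 3: at (1.764, -2.3232, -2.5392), ∇g = (14.112, -13.9392, -10.1568) → (1.764, -2.3232, -2.5392) − 0.02·(14.112, -13.9392, -10.1568) = (1.48176, -2.044416, -2.336064)
Step 4: at (1.48176, -2.044416, -2.336064), ∇g = (11.85408, -12.266496, -9.344256) → (1.48176, -2.044416, -2.336064) − 0.02·(11.85408, -12.266496, -9.344256) = (1.2446784, -1.79908608, -2.14917888)
x = 1.2446784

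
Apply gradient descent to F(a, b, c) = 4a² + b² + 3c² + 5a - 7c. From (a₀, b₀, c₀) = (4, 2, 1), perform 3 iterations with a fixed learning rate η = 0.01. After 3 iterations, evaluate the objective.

49.83627514104

∇F = (8a + 5, 2b, 6c - 7)
Step 1: at (4, 2, 1), ∇F = (37, 4, -1) → (4, 2, 1) − 0.01·(37, 4, -1) = (3.63, 1.96, 1.01)
Step 2: at (3.63, 1.96, 1.01), ∇F = (34.04, 3.92, -0.94) → (3.63, 1.96, 1.01) − 0.01·(34.04, 3.92, -0.94) = (3.2896, 1.9208, 1.0194)
Step 3: at (3.2896, 1.9208, 1.0194), ∇F = (31.3168, 3.8416, -0.8836) → (3.2896, 1.9208, 1.0194) − 0.01·(31.3168, 3.8416, -0.8836) = (2.976432, 1.882384, 1.028236)
F(2.976432, 1.882384, 1.028236) = 49.83627514104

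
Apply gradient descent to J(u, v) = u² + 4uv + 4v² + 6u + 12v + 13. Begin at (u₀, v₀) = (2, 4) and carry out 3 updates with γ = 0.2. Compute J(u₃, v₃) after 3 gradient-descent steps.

173

∇J = (2u + 4v + 6, 4u + 8v + 12)
Step 1: at (2, 4), ∇J = (26, 52) → (2, 4) − 0.2·(26, 52) = (-3.2, -6.4)
Step 2: at (-3.2, -6.4), ∇J = (-26, -52) → (-3.2, -6.4) − 0.2·(-26, -52) = (2, 4)
Step 3: at (2, 4), ∇J = (26, 52) → (2, 4) − 0.2·(26, 52) = (-3.2, -6.4)
J(-3.2, -6.4) = 173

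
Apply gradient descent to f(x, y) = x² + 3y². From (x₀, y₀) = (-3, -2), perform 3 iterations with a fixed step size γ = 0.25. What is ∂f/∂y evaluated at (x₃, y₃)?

1.5

∇f = (2x, 6y)
(x₁, y₁) = (-3, -2) − 0.25·(-6, -12) = (-1.5, 1)
(x₂, y₂) = (-1.5, 1) − 0.25·(-3, 6) = (-0.75, -0.5)
(x₃, y₃) = (-0.75, -0.5) − 0.25·(-1.5, -3) = (-0.375, 0.25)
∂f/∂y at (-0.375, 0.25) = 1.5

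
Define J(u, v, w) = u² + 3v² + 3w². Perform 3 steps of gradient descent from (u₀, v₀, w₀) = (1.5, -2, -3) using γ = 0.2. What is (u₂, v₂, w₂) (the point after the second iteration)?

∇J = (2u, 6v, 6w)
Step 1: at (1.5, -2, -3), ∇J = (3, -12, -18) → (1.5, -2, -3) − 0.2·(3, -12, -18) = (0.9, 0.4, 0.6)
Step 2: at (0.9, 0.4, 0.6), ∇J = (1.8, 2.4, 3.6) → (0.9, 0.4, 0.6) − 0.2·(1.8, 2.4, 3.6) = (0.54, -0.08, -0.12)

(0.54, -0.08, -0.12)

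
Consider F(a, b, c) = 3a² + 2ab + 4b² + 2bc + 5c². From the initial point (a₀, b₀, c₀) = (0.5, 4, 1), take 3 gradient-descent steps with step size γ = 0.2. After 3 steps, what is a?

-1.716

∇F = (6a + 2b, 2a + 8b + 2c, 2b + 10c)
(a₁, b₁, c₁) = (0.5, 4, 1) − 0.2·(11, 35, 18) = (-1.7, -3, -2.6)
(a₂, b₂, c₂) = (-1.7, -3, -2.6) − 0.2·(-16.2, -32.6, -32) = (1.54, 3.52, 3.8)
(a₃, b₃, c₃) = (1.54, 3.52, 3.8) − 0.2·(16.28, 38.84, 45.04) = (-1.716, -4.248, -5.208)
a = -1.716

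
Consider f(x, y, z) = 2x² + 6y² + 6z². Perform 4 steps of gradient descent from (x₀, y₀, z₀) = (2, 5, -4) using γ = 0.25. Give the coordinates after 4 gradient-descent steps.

∇f = (4x, 12y, 12z)
(x₁, y₁, z₁) = (2, 5, -4) − 0.25·(8, 60, -48) = (0, -10, 8)
(x₂, y₂, z₂) = (0, -10, 8) − 0.25·(0, -120, 96) = (0, 20, -16)
(x₃, y₃, z₃) = (0, 20, -16) − 0.25·(0, 240, -192) = (0, -40, 32)
(x₄, y₄, z₄) = (0, -40, 32) − 0.25·(0, -480, 384) = (0, 80, -64)

(0, 80, -64)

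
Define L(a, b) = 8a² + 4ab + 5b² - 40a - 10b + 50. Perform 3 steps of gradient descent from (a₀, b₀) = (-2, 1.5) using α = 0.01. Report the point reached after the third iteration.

∇L = (16a + 4b - 40, 4a + 10b - 10)
(a₁, b₁) = (-2, 1.5) − 0.01·(-66, -3) = (-1.34, 1.53)
(a₂, b₂) = (-1.34, 1.53) − 0.01·(-55.32, -0.06) = (-0.7868, 1.5306)
(a₃, b₃) = (-0.7868, 1.5306) − 0.01·(-46.4664, 2.1588) = (-0.322136, 1.509012)

(-0.322136, 1.509012)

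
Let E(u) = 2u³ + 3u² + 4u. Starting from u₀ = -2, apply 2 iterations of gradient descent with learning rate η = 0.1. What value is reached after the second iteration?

E′(u) = 6u² + 6u + 4
u₁ = -2 − 0.1·16 = -3.6
u₂ = -3.6 − 0.1·60.16 = -9.616

-9.616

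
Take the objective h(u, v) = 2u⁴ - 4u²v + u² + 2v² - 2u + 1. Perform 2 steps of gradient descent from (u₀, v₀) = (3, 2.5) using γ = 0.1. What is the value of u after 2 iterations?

∇h = (8u³ - 8uv + 2u - 2, -4u² + 4v)
(u₁, v₁) = (3, 2.5) − 0.1·(160, -26) = (-13, 5.1)
(u₂, v₂) = (-13, 5.1) − 0.1·(-17073.6, -655.6) = (1694.36, 70.66)
u = 1694.36

1694.36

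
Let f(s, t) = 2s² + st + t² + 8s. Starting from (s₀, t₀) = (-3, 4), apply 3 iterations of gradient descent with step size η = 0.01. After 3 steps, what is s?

-2.99853

∇f = (4s + t + 8, s + 2t)
Step 1: at (-3, 4), ∇f = (0, 5) → (-3, 4) − 0.01·(0, 5) = (-3, 3.95)
Step 2: at (-3, 3.95), ∇f = (-0.05, 4.9) → (-3, 3.95) − 0.01·(-0.05, 4.9) = (-2.9995, 3.901)
Step 3: at (-2.9995, 3.901), ∇f = (-0.097, 4.8025) → (-2.9995, 3.901) − 0.01·(-0.097, 4.8025) = (-2.99853, 3.852975)
s = -2.99853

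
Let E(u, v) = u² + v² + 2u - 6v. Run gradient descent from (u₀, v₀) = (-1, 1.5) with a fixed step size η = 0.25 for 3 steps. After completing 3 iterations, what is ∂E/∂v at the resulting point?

-0.375

∇E = (2u + 2, 2v - 6)
Step 1: at (-1, 1.5), ∇E = (0, -3) → (-1, 1.5) − 0.25·(0, -3) = (-1, 2.25)
Step 2: at (-1, 2.25), ∇E = (0, -1.5) → (-1, 2.25) − 0.25·(0, -1.5) = (-1, 2.625)
Step 3: at (-1, 2.625), ∇E = (0, -0.75) → (-1, 2.625) − 0.25·(0, -0.75) = (-1, 2.8125)
∂E/∂v at (-1, 2.8125) = -0.375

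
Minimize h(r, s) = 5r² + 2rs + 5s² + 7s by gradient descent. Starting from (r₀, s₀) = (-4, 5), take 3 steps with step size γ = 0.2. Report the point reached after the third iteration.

(-0.96, -3.968)

∇h = (10r + 2s, 2r + 10s + 7)
Step 1: at (-4, 5), ∇h = (-30, 49) → (-4, 5) − 0.2·(-30, 49) = (2, -4.8)
Step 2: at (2, -4.8), ∇h = (10.4, -37) → (2, -4.8) − 0.2·(10.4, -37) = (-0.08, 2.6)
Step 3: at (-0.08, 2.6), ∇h = (4.4, 32.84) → (-0.08, 2.6) − 0.2·(4.4, 32.84) = (-0.96, -3.968)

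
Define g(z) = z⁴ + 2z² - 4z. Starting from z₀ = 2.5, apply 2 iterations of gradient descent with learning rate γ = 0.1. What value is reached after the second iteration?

30.71515

g′(z) = 4z³ + 4z - 4
z₁ = 2.5 − 0.1·68.5 = -4.35
z₂ = -4.35 − 0.1·(-350.6515) = 30.71515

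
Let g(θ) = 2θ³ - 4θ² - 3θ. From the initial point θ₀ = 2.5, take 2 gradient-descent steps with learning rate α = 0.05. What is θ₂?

1.6898125

g′(θ) = 6θ² - 8θ - 3
Step 1: g′(2.5) = 14.5; θ₁ = 2.5 − 0.05·14.5 = 1.775
Step 2: g′(1.775) = 1.70375; θ₂ = 1.775 − 0.05·1.70375 = 1.6898125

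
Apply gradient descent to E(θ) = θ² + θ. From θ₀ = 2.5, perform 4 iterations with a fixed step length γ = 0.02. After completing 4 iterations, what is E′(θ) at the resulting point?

E′(θ) = 2θ + 1
θ₁ = 2.5 − 0.02·6 = 2.38
θ₂ = 2.38 − 0.02·5.76 = 2.2648
θ₃ = 2.2648 − 0.02·5.5296 = 2.154208
θ₄ = 2.154208 − 0.02·5.308416 = 2.04803968
E′(θ) at (2.04803968) = 5.09607936

5.09607936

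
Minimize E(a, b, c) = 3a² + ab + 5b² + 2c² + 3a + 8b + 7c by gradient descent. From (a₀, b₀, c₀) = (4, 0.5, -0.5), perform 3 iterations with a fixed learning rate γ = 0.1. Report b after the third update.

-0.832

∇E = (6a + b + 3, a + 10b + 8, 4c + 7)
(a₁, b₁, c₁) = (4, 0.5, -0.5) − 0.1·(27.5, 17, 5) = (1.25, -1.2, -1)
(a₂, b₂, c₂) = (1.25, -1.2, -1) − 0.1·(9.3, -2.75, 3) = (0.32, -0.925, -1.3)
(a₃, b₃, c₃) = (0.32, -0.925, -1.3) − 0.1·(3.995, -0.93, 1.8) = (-0.0795, -0.832, -1.48)
b = -0.832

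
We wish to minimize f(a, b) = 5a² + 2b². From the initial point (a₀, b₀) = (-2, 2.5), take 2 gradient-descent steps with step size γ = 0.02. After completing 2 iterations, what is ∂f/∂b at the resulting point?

8.464

∇f = (10a, 4b)
Step 1: at (-2, 2.5), ∇f = (-20, 10) → (-2, 2.5) − 0.02·(-20, 10) = (-1.6, 2.3)
Step 2: at (-1.6, 2.3), ∇f = (-16, 9.2) → (-1.6, 2.3) − 0.02·(-16, 9.2) = (-1.28, 2.116)
∂f/∂b at (-1.28, 2.116) = 8.464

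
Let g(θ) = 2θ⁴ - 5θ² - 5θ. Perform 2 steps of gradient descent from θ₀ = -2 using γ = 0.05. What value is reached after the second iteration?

g′(θ) = 8θ³ - 10θ - 5
Step 1: g′(-2) = -49; θ₁ = -2 − 0.05·(-49) = 0.45
Step 2: g′(0.45) = -8.771; θ₂ = 0.45 − 0.05·(-8.771) = 0.88855

0.88855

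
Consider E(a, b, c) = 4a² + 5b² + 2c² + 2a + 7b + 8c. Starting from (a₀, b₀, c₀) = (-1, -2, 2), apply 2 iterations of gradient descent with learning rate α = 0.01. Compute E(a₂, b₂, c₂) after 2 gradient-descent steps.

23.63501908

∇E = (8a + 2, 10b + 7, 4c + 8)
Step 1: at (-1, -2, 2), ∇E = (-6, -13, 16) → (-1, -2, 2) − 0.01·(-6, -13, 16) = (-0.94, -1.87, 1.84)
Step 2: at (-0.94, -1.87, 1.84), ∇E = (-5.52, -11.7, 15.36) → (-0.94, -1.87, 1.84) − 0.01·(-5.52, -11.7, 15.36) = (-0.8848, -1.753, 1.6864)
E(-0.8848, -1.753, 1.6864) = 23.63501908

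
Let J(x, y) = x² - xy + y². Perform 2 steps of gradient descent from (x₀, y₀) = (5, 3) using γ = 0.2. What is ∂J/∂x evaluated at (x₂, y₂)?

∇J = (2x - y, -x + 2y)
(x₁, y₁) = (5, 3) − 0.2·(7, 1) = (3.6, 2.8)
(x₂, y₂) = (3.6, 2.8) − 0.2·(4.4, 2) = (2.72, 2.4)
∂J/∂x at (2.72, 2.4) = 3.04

3.04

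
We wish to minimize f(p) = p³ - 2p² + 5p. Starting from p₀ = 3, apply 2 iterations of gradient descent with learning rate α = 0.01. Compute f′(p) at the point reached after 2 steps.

f′(p) = 3p² - 4p + 5
p₁ = 3 − 0.01·20 = 2.8
p₂ = 2.8 − 0.01·17.32 = 2.6268
f′(p) at (2.6268) = 15.19303472

15.19303472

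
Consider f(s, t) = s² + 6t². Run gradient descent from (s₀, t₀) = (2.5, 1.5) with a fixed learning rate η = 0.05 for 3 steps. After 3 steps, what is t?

∇f = (2s, 12t)
(s₁, t₁) = (2.5, 1.5) − 0.05·(5, 18) = (2.25, 0.6)
(s₂, t₂) = (2.25, 0.6) − 0.05·(4.5, 7.2) = (2.025, 0.24)
(s₃, t₃) = (2.025, 0.24) − 0.05·(4.05, 2.88) = (1.8225, 0.096)
t = 0.096

0.096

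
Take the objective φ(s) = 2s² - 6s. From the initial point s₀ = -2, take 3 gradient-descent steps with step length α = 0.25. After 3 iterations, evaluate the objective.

-4.5

φ′(s) = 4s - 6
Step 1: φ′(-2) = -14; s₁ = -2 − 0.25·(-14) = 1.5
Step 2: φ′(1.5) = 0; s₂ = 1.5 − 0.25·0 = 1.5
Step 3: φ′(1.5) = 0; s₃ = 1.5 − 0.25·0 = 1.5
φ(1.5) = -4.5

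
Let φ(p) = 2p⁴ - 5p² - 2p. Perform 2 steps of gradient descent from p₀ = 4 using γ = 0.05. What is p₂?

2936.8

φ′(p) = 8p³ - 10p - 2
Step 1: φ′(4) = 470; p₁ = 4 − 0.05·470 = -19.5
Step 2: φ′(-19.5) = -59126; p₂ = -19.5 − 0.05·(-59126) = 2936.8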